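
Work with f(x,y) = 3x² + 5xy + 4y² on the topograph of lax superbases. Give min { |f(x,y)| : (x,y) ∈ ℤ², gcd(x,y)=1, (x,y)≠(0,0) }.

translate: b→-1 (≡5 mod 6), so (3,5,4)→(3,-1,2)
flip: (3,-1,2)→(2,1,3)
reduced (well bottom): (2,1,3) with a≤c, −a<b≤a
well minimum = a = 2

2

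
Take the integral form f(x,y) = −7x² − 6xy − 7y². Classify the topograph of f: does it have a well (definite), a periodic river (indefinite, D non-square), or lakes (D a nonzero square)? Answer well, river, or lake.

D = b²−4ac = (-6)² − 4·(-7)·(-7) = -160
D < 0 ⇒ definite ⇒ every region one sign ⇒ single well

well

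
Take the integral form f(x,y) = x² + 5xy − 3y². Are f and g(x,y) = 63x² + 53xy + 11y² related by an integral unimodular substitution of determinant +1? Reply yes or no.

D₁ = 37, D₂ = 37
river cycle of f (length 6): (-3, 1, 3), (3, 5, -1), (-1, 5, 3), (3, 1, -3), (-3, 5, 1), (1, 5, -3)
river cycle of g (length 6): (1, 5, -3), (-3, 1, 3), (3, 5, -1), (-1, 5, 3), (3, 1, -3), (-3, 5, 1)
cycles coincide ⇒ equivalent

yes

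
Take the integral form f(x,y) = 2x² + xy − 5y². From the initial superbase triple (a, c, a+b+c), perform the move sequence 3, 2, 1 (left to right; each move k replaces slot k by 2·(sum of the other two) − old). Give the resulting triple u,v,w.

start (2,-5,-2) = (f(1,0),f(0,1),f(1,1))
replace slot 3: 2·(2+(-5)) − (-2) = -4 → (2,-5,-4)
replace slot 2: 2·(2+(-4)) − (-5) = 1 → (2,1,-4)
replace slot 1: 2·(1+(-4)) − 2 = -8 → (-8,1,-4)

-8,1,-4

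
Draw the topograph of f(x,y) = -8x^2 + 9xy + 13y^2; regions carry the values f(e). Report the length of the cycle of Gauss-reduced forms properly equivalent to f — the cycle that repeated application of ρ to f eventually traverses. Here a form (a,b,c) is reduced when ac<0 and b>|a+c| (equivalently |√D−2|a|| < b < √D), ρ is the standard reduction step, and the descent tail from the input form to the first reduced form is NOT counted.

D = 497, ⌊√D⌋ = 22
river: ρ → (13,17,-4)
river: ρ → (-4,15,17)
river: ρ → (17,19,-2)
river: ρ → (-2,21,7)
river: ρ → (7,21,-2)
river: ρ → (-2,19,17)
river: ρ → (17,15,-4)
river: ρ → (-4,17,13)
river: ρ → (13,9,-8)
river: ρ → (-8,7,14)
river: ρ → (14,21,-1)
river: ρ → (-1,21,14)
river: ρ → (14,7,-8)
river: ρ → (-8,9,13)
ρ-cycle length = 14 (tail of 0 descent steps not counted)

14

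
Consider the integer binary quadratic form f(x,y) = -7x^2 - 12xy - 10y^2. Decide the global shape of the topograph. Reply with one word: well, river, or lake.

D = b²−4ac = (-12)² − 4·(-7)·(-10) = -136
D < 0 ⇒ definite ⇒ every region one sign ⇒ single well

well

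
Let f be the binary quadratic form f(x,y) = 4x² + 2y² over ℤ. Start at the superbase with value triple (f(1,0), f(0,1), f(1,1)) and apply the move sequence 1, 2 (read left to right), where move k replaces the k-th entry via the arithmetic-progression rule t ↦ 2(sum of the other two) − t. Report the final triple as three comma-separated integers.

start (4,2,6) = (f(1,0),f(0,1),f(1,1))
replace slot 1: 2·(2+6) − 4 = 12 → (12,2,6)
replace slot 2: 2·(12+6) − 2 = 34 → (12,34,6)

12,34,6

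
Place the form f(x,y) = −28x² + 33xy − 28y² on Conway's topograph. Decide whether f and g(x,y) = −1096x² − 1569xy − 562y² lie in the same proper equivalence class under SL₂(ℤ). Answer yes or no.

D₁ = -2047, D₂ = -2047
f is negative-definite; reduce −f:
−f: translate: b→23 (≡-33 mod 56), so (28,-33,28)→(28,23,23)
−f: flip: (28,23,23)→(23,-23,28)
−f: translate: b→23 (≡-23 mod 46), so (23,-23,28)→(23,23,28)
−f: reduced (well bottom): (23,23,28) with a≤c, −a<b≤a
flip sign back: reduced form of f is (-23,-23,-28)
g is negative-definite; reduce −g:
−g: translate: b→-623 (≡1569 mod 2192), so (1096,1569,562)→(1096,-623,89)
−g: flip: (1096,-623,89)→(89,623,1096)
−g: translate: b→89 (≡623 mod 178), so (89,623,1096)→(89,89,28)
−g: flip: (89,89,28)→(28,-89,89)
−g: translate: b→23 (≡-89 mod 56), so (28,-89,89)→(28,23,23)
−g: flip: (28,23,23)→(23,-23,28)
−g: translate: b→23 (≡-23 mod 46), so (23,-23,28)→(23,23,28)
−g: reduced (well bottom): (23,23,28) with a≤c, −a<b≤a
flip sign back: reduced form of g is (-23,-23,-28)
reduced forms (-23, -23, -28) vs (-23, -23, -28) ⇒ equivalent

yes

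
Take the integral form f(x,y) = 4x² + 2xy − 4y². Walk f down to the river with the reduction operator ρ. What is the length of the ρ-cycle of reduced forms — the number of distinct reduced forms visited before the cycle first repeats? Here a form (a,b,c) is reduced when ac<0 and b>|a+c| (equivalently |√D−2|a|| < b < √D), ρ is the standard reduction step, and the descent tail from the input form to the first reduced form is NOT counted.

D = 68, ⌊√D⌋ = 8
river: ρ → (-4,6,2)
river: ρ → (2,6,-4)
river: ρ → (-4,2,4)
river: ρ → (4,6,-2)
river: ρ → (-2,6,4)
river: ρ → (4,2,-4)
ρ-cycle length = 6 (tail of 0 descent steps not counted)

6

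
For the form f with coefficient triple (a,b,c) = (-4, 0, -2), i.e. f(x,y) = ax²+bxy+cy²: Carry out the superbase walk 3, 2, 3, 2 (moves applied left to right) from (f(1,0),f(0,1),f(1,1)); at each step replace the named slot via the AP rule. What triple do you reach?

start (-4,-2,-6) = (f(1,0),f(0,1),f(1,1))
replace slot 3: 2·((-4)+(-2)) − (-6) = -6 → (-4,-2,-6)
replace slot 2: 2·((-4)+(-6)) − (-2) = -18 → (-4,-18,-6)
replace slot 3: 2·((-4)+(-18)) − (-6) = -38 → (-4,-18,-38)
replace slot 2: 2·((-4)+(-38)) − (-18) = -66 → (-4,-66,-38)

-4,-66,-38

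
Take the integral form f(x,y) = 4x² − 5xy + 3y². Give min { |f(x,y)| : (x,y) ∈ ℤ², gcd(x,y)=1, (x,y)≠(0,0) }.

translate: b→3 (≡-5 mod 8), so (4,-5,3)→(4,3,2)
flip: (4,3,2)→(2,-3,4)
translate: b→1 (≡-3 mod 4), so (2,-3,4)→(2,1,3)
reduced (well bottom): (2,1,3) with a≤c, −a<b≤a
well minimum = a = 2

2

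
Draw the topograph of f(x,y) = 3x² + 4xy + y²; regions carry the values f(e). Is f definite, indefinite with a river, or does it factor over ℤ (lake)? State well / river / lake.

D = b²−4ac = 4² − 4·3·1 = 4
D = 2² is a perfect square ⇒ form factors over ℤ ⇒ lakes

lake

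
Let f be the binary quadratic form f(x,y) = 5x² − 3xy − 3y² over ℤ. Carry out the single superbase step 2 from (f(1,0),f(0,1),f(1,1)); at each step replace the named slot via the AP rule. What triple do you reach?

start (5,-3,-1) = (f(1,0),f(0,1),f(1,1))
replace slot 2: 2·(5+(-1)) − (-3) = 11 → (5,11,-1)

5,11,-1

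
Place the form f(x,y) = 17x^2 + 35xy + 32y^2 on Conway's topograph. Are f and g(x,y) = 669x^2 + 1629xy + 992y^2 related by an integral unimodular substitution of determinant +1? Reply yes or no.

D₁ = -951, D₂ = -951
f: translate: b→1 (≡35 mod 34), so (17,35,32)→(17,1,14)
f: flip: (17,1,14)→(14,-1,17)
f: reduced (well bottom): (14,-1,17) with a≤c, −a<b≤a
g: translate: b→291 (≡1629 mod 1338), so (669,1629,992)→(669,291,32)
g: flip: (669,291,32)→(32,-291,669)
g: translate: b→29 (≡-291 mod 64), so (32,-291,669)→(32,29,14)
g: flip: (32,29,14)→(14,-29,32)
g: translate: b→-1 (≡-29 mod 28), so (14,-29,32)→(14,-1,17)
g: reduced (well bottom): (14,-1,17) with a≤c, −a<b≤a
reduced forms (14, -1, 17) vs (14, -1, 17) ⇒ equivalent

yes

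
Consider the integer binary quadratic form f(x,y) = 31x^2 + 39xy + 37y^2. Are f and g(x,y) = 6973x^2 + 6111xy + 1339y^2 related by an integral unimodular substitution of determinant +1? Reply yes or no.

D₁ = -3067, D₂ = -3067
f: translate: b→-23 (≡39 mod 62), so (31,39,37)→(31,-23,29)
f: flip: (31,-23,29)→(29,23,31)
f: reduced (well bottom): (29,23,31) with a≤c, −a<b≤a
g: flip: (6973,6111,1339)→(1339,-6111,6973)
g: translate: b→-755 (≡-6111 mod 2678), so (1339,-6111,6973)→(1339,-755,107)
g: flip: (1339,-755,107)→(107,755,1339)
g: translate: b→-101 (≡755 mod 214), so (107,755,1339)→(107,-101,31)
g: flip: (107,-101,31)→(31,101,107)
g: translate: b→-23 (≡101 mod 62), so (31,101,107)→(31,-23,29)
g: flip: (31,-23,29)→(29,23,31)
g: reduced (well bottom): (29,23,31) with a≤c, −a<b≤a
reduced forms (29, 23, 31) vs (29, 23, 31) ⇒ equivalent

yes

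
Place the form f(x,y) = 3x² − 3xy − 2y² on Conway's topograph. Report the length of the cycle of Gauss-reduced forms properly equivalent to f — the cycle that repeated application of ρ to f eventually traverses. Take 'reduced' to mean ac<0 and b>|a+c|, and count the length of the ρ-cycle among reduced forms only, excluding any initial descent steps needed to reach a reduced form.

D = 33, ⌊√D⌋ = 5
descent: ρ → (-2,3,3)  [lands on river]
river: ρ → (3,3,-2)
river: ρ → (-2,5,1)
river: ρ → (1,5,-2)
ρ-cycle length = 4 (tail of 1 descent step not counted)

4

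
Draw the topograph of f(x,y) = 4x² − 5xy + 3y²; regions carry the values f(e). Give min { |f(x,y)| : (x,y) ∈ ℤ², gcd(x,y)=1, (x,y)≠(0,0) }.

translate: b→3 (≡-5 mod 8), so (4,-5,3)→(4,3,2)
flip: (4,3,2)→(2,-3,4)
translate: b→1 (≡-3 mod 4), so (2,-3,4)→(2,1,3)
reduced (well bottom): (2,1,3) with a≤c, −a<b≤a
well minimum = a = 2

2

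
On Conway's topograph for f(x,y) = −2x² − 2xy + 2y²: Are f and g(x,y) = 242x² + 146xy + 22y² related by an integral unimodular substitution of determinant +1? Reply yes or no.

D₁ = 20, D₂ = 20
river cycle of f (length 2): (2, 2, -2), (-2, 2, 2)
river cycle of g (length 2): (2, 2, -2), (-2, 2, 2)
cycles coincide ⇒ equivalent

yes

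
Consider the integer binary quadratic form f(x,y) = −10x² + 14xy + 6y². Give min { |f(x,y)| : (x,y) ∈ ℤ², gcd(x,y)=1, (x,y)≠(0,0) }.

river: ρ → (6,10,-14)
river: ρ → (-14,18,2)
river: ρ → (2,18,-14)
river: ρ → (-14,10,6)
river: ρ → (6,14,-10)
river: ρ → (-10,6,10)
river: ρ → (10,14,-6)
river: ρ → (-6,10,14)
river: ρ → (14,18,-2)
river: ρ → (-2,18,14)
river: ρ → (14,10,-6)
river: ρ → (-6,14,10)
river: ρ → (10,6,-10)
river: ρ → (-10,14,6)
closes: descent 0, river 14
min |a| on river = 2

2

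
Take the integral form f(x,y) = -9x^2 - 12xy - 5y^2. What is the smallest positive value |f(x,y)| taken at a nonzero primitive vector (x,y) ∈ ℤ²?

translate: b→-6 (≡12 mod 18), so (9,12,5)→(9,-6,2)
flip: (9,-6,2)→(2,6,9)
translate: b→2 (≡6 mod 4), so (2,6,9)→(2,2,5)
reduced (well bottom): (2,2,5) with a≤c, −a<b≤a
well minimum |f| = |-2| = 2 (negative-definite)

2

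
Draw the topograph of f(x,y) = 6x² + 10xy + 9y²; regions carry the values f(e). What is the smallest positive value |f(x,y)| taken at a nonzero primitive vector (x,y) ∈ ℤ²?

translate: b→-2 (≡10 mod 12), so (6,10,9)→(6,-2,5)
flip: (6,-2,5)→(5,2,6)
reduced (well bottom): (5,2,6) with a≤c, −a<b≤a
well minimum = a = 5

5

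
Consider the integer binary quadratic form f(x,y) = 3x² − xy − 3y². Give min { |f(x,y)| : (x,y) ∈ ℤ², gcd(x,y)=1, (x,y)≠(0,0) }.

descent: ρ → (-3,1,3)  [lands on river]
river: ρ → (3,5,-1)
river: ρ → (-1,5,3)
river: ρ → (3,1,-3)
river: ρ → (-3,5,1)
river: ρ → (1,5,-3)
closes: descent 1, river 6
min |a| on river = 1

1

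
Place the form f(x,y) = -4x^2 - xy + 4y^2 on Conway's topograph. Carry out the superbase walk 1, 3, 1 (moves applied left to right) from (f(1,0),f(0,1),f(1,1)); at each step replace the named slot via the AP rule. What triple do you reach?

start (-4,4,-1) = (f(1,0),f(0,1),f(1,1))
replace slot 1: 2·(4+(-1)) − (-4) = 10 → (10,4,-1)
replace slot 3: 2·(10+4) − (-1) = 29 → (10,4,29)
replace slot 1: 2·(4+29) − 10 = 56 → (56,4,29)

56,4,29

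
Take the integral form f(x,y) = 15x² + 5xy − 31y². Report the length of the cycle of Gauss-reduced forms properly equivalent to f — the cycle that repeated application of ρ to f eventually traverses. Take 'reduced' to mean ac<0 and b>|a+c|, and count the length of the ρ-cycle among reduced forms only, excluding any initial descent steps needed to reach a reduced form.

D = 1885, ⌊√D⌋ = 43
descent: ρ → (-31,-5,15)
descent: ρ → (15,35,-11)  [lands on river]
river: ρ → (-11,31,21)
river: ρ → (21,11,-21)
river: ρ → (-21,31,11)
river: ρ → (11,35,-15)
river: ρ → (-15,25,21)
river: ρ → (21,17,-19)
river: ρ → (-19,21,19)
river: ρ → (19,17,-21)
river: ρ → (-21,25,15)
ρ-cycle length = 10 (tail of 2 descent steps not counted)

10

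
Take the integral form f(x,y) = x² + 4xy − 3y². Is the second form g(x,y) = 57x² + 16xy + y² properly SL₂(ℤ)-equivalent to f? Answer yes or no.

D₁ = 28, D₂ = 28
river cycle of f (length 4): (-3, 2, 2), (2, 2, -3), (-3, 4, 1), (1, 4, -3)
river cycle of g (length 4): (1, 4, -3), (-3, 2, 2), (2, 2, -3), (-3, 4, 1)
cycles coincide ⇒ equivalent

yes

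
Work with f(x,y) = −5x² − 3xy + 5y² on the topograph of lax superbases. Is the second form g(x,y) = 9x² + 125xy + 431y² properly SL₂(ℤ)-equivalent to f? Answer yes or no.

D₁ = 109, D₂ = 109
river cycle of f (length 14): (5, 3, -5), (-5, 7, 3), (3, 5, -7), (-7, 9, 1), (1, 9, -7), (-7, 5, 3), (3, 7, -5), (-5, 3, 5), (5, 7, -3), (-3, 5, 7), … (4 more)
river cycle of g (length 14): (-3, 7, 5), (5, 3, -5), (-5, 7, 3), (3, 5, -7), (-7, 9, 1), (1, 9, -7), (-7, 5, 3), (3, 7, -5), (-5, 3, 5), (5, 7, -3), … (4 more)
cycles coincide ⇒ equivalent

yes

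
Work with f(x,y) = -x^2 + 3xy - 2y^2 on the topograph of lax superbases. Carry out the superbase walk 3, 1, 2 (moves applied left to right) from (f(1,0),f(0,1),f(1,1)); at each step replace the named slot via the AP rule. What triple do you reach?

start (-1,-2,0) = (f(1,0),f(0,1),f(1,1))
replace slot 3: 2·((-1)+(-2)) − 0 = -6 → (-1,-2,-6)
replace slot 1: 2·((-2)+(-6)) − (-1) = -15 → (-15,-2,-6)
replace slot 2: 2·((-15)+(-6)) − (-2) = -40 → (-15,-40,-6)

-15,-40,-6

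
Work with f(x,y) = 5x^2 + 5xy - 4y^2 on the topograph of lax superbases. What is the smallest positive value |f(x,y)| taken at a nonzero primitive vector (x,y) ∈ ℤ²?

river: ρ → (-4,3,6)
river: ρ → (6,9,-1)
river: ρ → (-1,9,6)
river: ρ → (6,3,-4)
river: ρ → (-4,5,5)
river: ρ → (5,5,-4)
closes: descent 0, river 6
min |a| on river = 1

1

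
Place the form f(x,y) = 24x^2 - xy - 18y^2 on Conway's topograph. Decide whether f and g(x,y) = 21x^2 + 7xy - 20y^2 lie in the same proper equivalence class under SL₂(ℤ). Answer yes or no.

D₁ = 1729, D₂ = 1729
river cycle of f (length 32): (-18, 37, 5), (5, 33, -32), (-32, 31, 6), (6, 41, -2), (-2, 39, 26), (26, 13, -15), (-15, 17, 24), (24, 31, -8), (-8, 33, 20), (20, 7, -21), … (22 more)
river cycle of g (length 32): (-20, 33, 8), (8, 31, -24), (-24, 17, 15), (15, 13, -26), (-26, 39, 2), (2, 41, -6), (-6, 31, 32), (32, 33, -5), (-5, 37, 18), (18, 35, -7), … (22 more)
cycles differ ⇒ inequivalent

no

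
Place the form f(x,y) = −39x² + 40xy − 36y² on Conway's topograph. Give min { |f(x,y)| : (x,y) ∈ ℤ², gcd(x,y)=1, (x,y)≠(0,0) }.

translate: b→38 (≡-40 mod 78), so (39,-40,36)→(39,38,35)
flip: (39,38,35)→(35,-38,39)
translate: b→32 (≡-38 mod 70), so (35,-38,39)→(35,32,36)
reduced (well bottom): (35,32,36) with a≤c, −a<b≤a
well minimum |f| = |-35| = 35 (negative-definite)

35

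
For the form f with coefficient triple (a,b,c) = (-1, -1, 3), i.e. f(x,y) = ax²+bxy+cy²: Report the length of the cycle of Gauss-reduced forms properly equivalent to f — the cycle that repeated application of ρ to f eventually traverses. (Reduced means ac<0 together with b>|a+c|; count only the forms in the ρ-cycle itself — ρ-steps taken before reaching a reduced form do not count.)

D = 13, ⌊√D⌋ = 3
descent: ρ → (3,1,-1)
descent: ρ → (-1,3,1)  [lands on river]
river: ρ → (1,3,-1)
ρ-cycle length = 2 (tail of 2 descent steps not counted)

2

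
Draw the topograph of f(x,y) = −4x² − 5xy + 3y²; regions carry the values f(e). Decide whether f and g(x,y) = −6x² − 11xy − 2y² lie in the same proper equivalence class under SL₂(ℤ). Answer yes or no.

D₁ = 73, D₂ = 73
river cycle of f (length 18): (3, 5, -4), (-4, 3, 4), (4, 5, -3), (-3, 7, 2), (2, 5, -6), (-6, 7, 1), (1, 7, -6), (-6, 5, 2), (2, 7, -3), (-3, 5, 4), … (8 more)
river cycle of g (length 18): (-2, 7, 3), (3, 5, -4), (-4, 3, 4), (4, 5, -3), (-3, 7, 2), (2, 5, -6), (-6, 7, 1), (1, 7, -6), (-6, 5, 2), (2, 7, -3), … (8 more)
cycles coincide ⇒ equivalent

yes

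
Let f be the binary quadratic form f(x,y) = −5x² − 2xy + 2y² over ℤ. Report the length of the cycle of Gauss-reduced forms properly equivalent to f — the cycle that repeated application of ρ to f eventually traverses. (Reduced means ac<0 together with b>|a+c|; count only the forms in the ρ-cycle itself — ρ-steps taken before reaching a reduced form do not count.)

D = 44, ⌊√D⌋ = 6
descent: ρ → (2,6,-1)  [lands on river]
river: ρ → (-1,6,2)
ρ-cycle length = 2 (tail of 1 descent step not counted)

2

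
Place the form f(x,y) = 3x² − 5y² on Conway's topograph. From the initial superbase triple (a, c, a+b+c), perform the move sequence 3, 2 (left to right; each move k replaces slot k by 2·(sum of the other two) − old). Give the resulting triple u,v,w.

start (3,-5,-2) = (f(1,0),f(0,1),f(1,1))
replace slot 3: 2·(3+(-5)) − (-2) = -2 → (3,-5,-2)
replace slot 2: 2·(3+(-2)) − (-5) = 7 → (3,7,-2)

3,7,-2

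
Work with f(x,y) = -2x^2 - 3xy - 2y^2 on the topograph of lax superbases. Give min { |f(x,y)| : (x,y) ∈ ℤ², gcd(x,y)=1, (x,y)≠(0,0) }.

translate: b→-1 (≡3 mod 4), so (2,3,2)→(2,-1,1)
flip: (2,-1,1)→(1,1,2)
reduced (well bottom): (1,1,2) with a≤c, −a<b≤a
well minimum |f| = |-1| = 1 (negative-definite)

1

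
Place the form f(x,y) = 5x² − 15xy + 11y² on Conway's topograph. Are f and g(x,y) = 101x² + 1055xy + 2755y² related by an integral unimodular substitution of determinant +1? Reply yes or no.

D₁ = 5, D₂ = 5
river cycle of f (length 2): (1, 1, -1), (-1, 1, 1)
river cycle of g (length 2): (1, 1, -1), (-1, 1, 1)
cycles coincide ⇒ equivalent

yes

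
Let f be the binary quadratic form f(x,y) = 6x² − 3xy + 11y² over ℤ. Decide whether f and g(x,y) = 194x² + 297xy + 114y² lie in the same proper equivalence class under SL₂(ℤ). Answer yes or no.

D₁ = -255, D₂ = -255
f: reduced (well bottom): (6,-3,11) with a≤c, −a<b≤a
g: translate: b→-91 (≡297 mod 388), so (194,297,114)→(194,-91,11)
g: flip: (194,-91,11)→(11,91,194)
g: translate: b→3 (≡91 mod 22), so (11,91,194)→(11,3,6)
g: flip: (11,3,6)→(6,-3,11)
g: reduced (well bottom): (6,-3,11) with a≤c, −a<b≤a
reduced forms (6, -3, 11) vs (6, -3, 11) ⇒ equivalent

yes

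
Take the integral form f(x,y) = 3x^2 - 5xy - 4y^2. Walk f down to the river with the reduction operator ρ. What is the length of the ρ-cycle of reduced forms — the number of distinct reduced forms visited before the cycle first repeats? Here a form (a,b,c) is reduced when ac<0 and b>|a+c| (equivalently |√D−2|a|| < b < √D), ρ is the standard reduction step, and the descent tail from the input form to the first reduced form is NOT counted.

D = 73, ⌊√D⌋ = 8
descent: ρ → (-4,5,3)  [lands on river]
river: ρ → (3,7,-2)
river: ρ → (-2,5,6)
river: ρ → (6,7,-1)
river: ρ → (-1,7,6)
river: ρ → (6,5,-2)
river: ρ → (-2,7,3)
river: ρ → (3,5,-4)
river: ρ → (-4,3,4)
river: ρ → (4,5,-3)
river: ρ → (-3,7,2)
river: ρ → (2,5,-6)
river: ρ → (-6,7,1)
river: ρ → (1,7,-6)
river: ρ → (-6,5,2)
river: ρ → (2,7,-3)
river: ρ → (-3,5,4)
river: ρ → (4,3,-4)
ρ-cycle length = 18 (tail of 1 descent step not counted)

18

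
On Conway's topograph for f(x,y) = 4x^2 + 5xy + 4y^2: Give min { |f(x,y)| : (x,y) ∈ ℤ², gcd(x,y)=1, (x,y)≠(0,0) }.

translate: b→-3 (≡5 mod 8), so (4,5,4)→(4,-3,3)
flip: (4,-3,3)→(3,3,4)
reduced (well bottom): (3,3,4) with a≤c, −a<b≤a
well minimum = a = 3

3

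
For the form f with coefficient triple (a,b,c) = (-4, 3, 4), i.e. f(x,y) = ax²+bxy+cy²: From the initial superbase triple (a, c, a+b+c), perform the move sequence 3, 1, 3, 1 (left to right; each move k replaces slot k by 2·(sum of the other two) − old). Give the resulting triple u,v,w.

start (-4,4,3) = (f(1,0),f(0,1),f(1,1))
replace slot 3: 2·((-4)+4) − 3 = -3 → (-4,4,-3)
replace slot 1: 2·(4+(-3)) − (-4) = 6 → (6,4,-3)
replace slot 3: 2·(6+4) − (-3) = 23 → (6,4,23)
replace slot 1: 2·(4+23) − 6 = 48 → (48,4,23)

48,4,23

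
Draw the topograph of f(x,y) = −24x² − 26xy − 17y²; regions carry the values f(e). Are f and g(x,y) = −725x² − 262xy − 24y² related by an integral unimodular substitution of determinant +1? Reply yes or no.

D₁ = -956, D₂ = -956
f is negative-definite; reduce −f:
−f: translate: b→-22 (≡26 mod 48), so (24,26,17)→(24,-22,15)
−f: flip: (24,-22,15)→(15,22,24)
−f: translate: b→-8 (≡22 mod 30), so (15,22,24)→(15,-8,17)
−f: reduced (well bottom): (15,-8,17) with a≤c, −a<b≤a
flip sign back: reduced form of f is (-15,8,-17)
g is negative-definite; reduce −g:
−g: flip: (725,262,24)→(24,-262,725)
−g: translate: b→-22 (≡-262 mod 48), so (24,-262,725)→(24,-22,15)
−g: flip: (24,-22,15)→(15,22,24)
−g: translate: b→-8 (≡22 mod 30), so (15,22,24)→(15,-8,17)
−g: reduced (well bottom): (15,-8,17) with a≤c, −a<b≤a
flip sign back: reduced form of g is (-15,8,-17)
reduced forms (-15, 8, -17) vs (-15, 8, -17) ⇒ equivalent

yes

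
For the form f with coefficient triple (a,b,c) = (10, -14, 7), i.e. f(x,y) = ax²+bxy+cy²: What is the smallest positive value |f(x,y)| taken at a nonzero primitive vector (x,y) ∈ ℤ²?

translate: b→6 (≡-14 mod 20), so (10,-14,7)→(10,6,3)
flip: (10,6,3)→(3,-6,10)
translate: b→0 (≡-6 mod 6), so (3,-6,10)→(3,0,7)
reduced (well bottom): (3,0,7) with a≤c, −a<b≤a
well minimum = a = 3

3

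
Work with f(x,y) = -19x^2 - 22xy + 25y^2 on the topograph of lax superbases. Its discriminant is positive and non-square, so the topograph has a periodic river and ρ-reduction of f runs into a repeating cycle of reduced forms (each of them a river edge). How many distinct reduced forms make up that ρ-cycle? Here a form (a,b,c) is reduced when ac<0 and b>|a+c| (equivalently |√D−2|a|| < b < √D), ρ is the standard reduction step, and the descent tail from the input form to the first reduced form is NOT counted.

D = 2384, ⌊√D⌋ = 48
descent: ρ → (25,22,-19)  [lands on river]
river: ρ → (-19,16,28)
river: ρ → (28,40,-7)
river: ρ → (-7,44,16)
river: ρ → (16,20,-31)
river: ρ → (-31,42,5)
river: ρ → (5,48,-4)
river: ρ → (-4,48,5)
river: ρ → (5,42,-31)
river: ρ → (-31,20,16)
river: ρ → (16,44,-7)
river: ρ → (-7,40,28)
river: ρ → (28,16,-19)
river: ρ → (-19,22,25)
river: ρ → (25,28,-16)
river: ρ → (-16,36,17)
river: ρ → (17,32,-20)
river: ρ → (-20,48,1)
river: ρ → (1,48,-20)
river: ρ → (-20,32,17)
river: ρ → (17,36,-16)
river: ρ → (-16,28,25)
ρ-cycle length = 22 (tail of 1 descent step not counted)

22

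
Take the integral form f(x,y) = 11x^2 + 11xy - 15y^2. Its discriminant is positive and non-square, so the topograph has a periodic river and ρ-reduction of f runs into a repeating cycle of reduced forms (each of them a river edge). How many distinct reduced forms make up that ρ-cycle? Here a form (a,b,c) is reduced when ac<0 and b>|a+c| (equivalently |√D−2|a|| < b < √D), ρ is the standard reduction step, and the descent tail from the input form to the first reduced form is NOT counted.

D = 781, ⌊√D⌋ = 27
river: ρ → (-15,19,7)
river: ρ → (7,23,-9)
river: ρ → (-9,13,17)
river: ρ → (17,21,-5)
river: ρ → (-5,19,21)
river: ρ → (21,23,-3)
river: ρ → (-3,25,13)
river: ρ → (13,27,-1)
river: ρ → (-1,27,13)
river: ρ → (13,25,-3)
river: ρ → (-3,23,21)
river: ρ → (21,19,-5)
river: ρ → (-5,21,17)
river: ρ → (17,13,-9)
river: ρ → (-9,23,7)
river: ρ → (7,19,-15)
river: ρ → (-15,11,11)
river: ρ → (11,11,-15)
ρ-cycle length = 18 (tail of 0 descent steps not counted)

18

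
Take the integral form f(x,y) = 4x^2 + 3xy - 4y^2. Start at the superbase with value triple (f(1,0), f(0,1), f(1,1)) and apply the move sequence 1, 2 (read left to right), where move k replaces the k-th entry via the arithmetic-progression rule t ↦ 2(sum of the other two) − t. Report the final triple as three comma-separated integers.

start (4,-4,3) = (f(1,0),f(0,1),f(1,1))
replace slot 1: 2·((-4)+3) − 4 = -6 → (-6,-4,3)
replace slot 2: 2·((-6)+3) − (-4) = -2 → (-6,-2,3)

-6,-2,3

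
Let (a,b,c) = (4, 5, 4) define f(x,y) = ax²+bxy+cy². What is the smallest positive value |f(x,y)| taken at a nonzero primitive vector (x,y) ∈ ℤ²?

translate: b→-3 (≡5 mod 8), so (4,5,4)→(4,-3,3)
flip: (4,-3,3)→(3,3,4)
reduced (well bottom): (3,3,4) with a≤c, −a<b≤a
well minimum = a = 3

3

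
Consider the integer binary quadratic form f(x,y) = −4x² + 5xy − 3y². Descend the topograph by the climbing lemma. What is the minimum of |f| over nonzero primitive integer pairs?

translate: b→3 (≡-5 mod 8), so (4,-5,3)→(4,3,2)
flip: (4,3,2)→(2,-3,4)
translate: b→1 (≡-3 mod 4), so (2,-3,4)→(2,1,3)
reduced (well bottom): (2,1,3) with a≤c, −a<b≤a
well minimum |f| = |-2| = 2 (negative-definite)

2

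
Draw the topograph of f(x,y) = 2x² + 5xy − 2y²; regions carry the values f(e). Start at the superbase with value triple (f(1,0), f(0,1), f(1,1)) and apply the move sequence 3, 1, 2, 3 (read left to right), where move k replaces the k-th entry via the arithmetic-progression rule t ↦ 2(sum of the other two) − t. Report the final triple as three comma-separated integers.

start (2,-2,5) = (f(1,0),f(0,1),f(1,1))
replace slot 3: 2·(2+(-2)) − 5 = -5 → (2,-2,-5)
replace slot 1: 2·((-2)+(-5)) − 2 = -16 → (-16,-2,-5)
replace slot 2: 2·((-16)+(-5)) − (-2) = -40 → (-16,-40,-5)
replace slot 3: 2·((-16)+(-40)) − (-5) = -107 → (-16,-40,-107)

-16,-40,-107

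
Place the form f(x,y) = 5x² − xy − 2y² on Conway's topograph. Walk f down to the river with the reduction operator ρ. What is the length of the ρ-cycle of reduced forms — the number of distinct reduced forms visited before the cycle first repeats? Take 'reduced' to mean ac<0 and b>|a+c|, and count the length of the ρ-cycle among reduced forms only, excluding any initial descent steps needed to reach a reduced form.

D = 41, ⌊√D⌋ = 6
descent: ρ → (-2,5,2)  [lands on river]
river: ρ → (2,3,-4)
river: ρ → (-4,5,1)
river: ρ → (1,5,-4)
river: ρ → (-4,3,2)
river: ρ → (2,5,-2)
river: ρ → (-2,3,4)
river: ρ → (4,5,-1)
river: ρ → (-1,5,4)
river: ρ → (4,3,-2)
ρ-cycle length = 10 (tail of 1 descent step not counted)

10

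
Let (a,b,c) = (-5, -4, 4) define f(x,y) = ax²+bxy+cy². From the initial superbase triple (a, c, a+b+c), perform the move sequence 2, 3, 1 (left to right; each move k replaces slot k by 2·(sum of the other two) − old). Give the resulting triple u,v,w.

start (-5,4,-5) = (f(1,0),f(0,1),f(1,1))
replace slot 2: 2·((-5)+(-5)) − 4 = -24 → (-5,-24,-5)
replace slot 3: 2·((-5)+(-24)) − (-5) = -53 → (-5,-24,-53)
replace slot 1: 2·((-24)+(-53)) − (-5) = -149 → (-149,-24,-53)

-149,-24,-53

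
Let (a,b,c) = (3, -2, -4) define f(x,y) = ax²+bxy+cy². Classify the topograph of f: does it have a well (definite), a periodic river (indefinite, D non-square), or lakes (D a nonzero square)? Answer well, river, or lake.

D = b²−4ac = (-2)² − 4·3·(-4) = 52
D > 0 non-square ⇒ indefinite ⇒ periodic river

river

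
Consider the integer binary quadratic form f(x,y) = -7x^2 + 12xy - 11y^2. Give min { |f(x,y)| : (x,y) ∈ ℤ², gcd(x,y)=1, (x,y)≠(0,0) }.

translate: b→2 (≡-12 mod 14), so (7,-12,11)→(7,2,6)
flip: (7,2,6)→(6,-2,7)
reduced (well bottom): (6,-2,7) with a≤c, −a<b≤a
well minimum |f| = |-6| = 6 (negative-definite)

6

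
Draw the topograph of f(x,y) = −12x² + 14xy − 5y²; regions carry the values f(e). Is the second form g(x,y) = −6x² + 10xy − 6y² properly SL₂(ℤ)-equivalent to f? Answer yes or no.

D₁ = -44, D₂ = -44
f is negative-definite; reduce −f:
−f: translate: b→10 (≡-14 mod 24), so (12,-14,5)→(12,10,3)
−f: flip: (12,10,3)→(3,-10,12)
−f: translate: b→2 (≡-10 mod 6), so (3,-10,12)→(3,2,4)
−f: reduced (well bottom): (3,2,4) with a≤c, −a<b≤a
flip sign back: reduced form of f is (-3,-2,-4)
g is negative-definite; reduce −g:
−g: translate: b→2 (≡-10 mod 12), so (6,-10,6)→(6,2,2)
−g: flip: (6,2,2)→(2,-2,6)
−g: translate: b→2 (≡-2 mod 4), so (2,-2,6)→(2,2,6)
−g: reduced (well bottom): (2,2,6) with a≤c, −a<b≤a
flip sign back: reduced form of g is (-2,-2,-6)
reduced forms (-3, -2, -4) vs (-2, -2, -6) ⇒ inequivalent

no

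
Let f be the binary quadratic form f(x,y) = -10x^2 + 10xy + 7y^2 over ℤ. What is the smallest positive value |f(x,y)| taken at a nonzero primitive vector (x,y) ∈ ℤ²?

river: ρ → (7,18,-2)
river: ρ → (-2,18,7)
river: ρ → (7,10,-10)
river: ρ → (-10,10,7)
closes: descent 0, river 4
min |a| on river = 2

2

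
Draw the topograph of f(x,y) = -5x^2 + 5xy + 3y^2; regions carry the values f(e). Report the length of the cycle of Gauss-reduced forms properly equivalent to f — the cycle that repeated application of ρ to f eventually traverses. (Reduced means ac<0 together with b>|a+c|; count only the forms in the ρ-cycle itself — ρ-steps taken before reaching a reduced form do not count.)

D = 85, ⌊√D⌋ = 9
river: ρ → (3,7,-3)
river: ρ → (-3,5,5)
river: ρ → (5,5,-3)
river: ρ → (-3,7,3)
river: ρ → (3,5,-5)
river: ρ → (-5,5,3)
ρ-cycle length = 6 (tail of 0 descent steps not counted)

6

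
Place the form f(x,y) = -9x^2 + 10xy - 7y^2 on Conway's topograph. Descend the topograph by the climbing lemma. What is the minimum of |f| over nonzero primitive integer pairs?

translate: b→8 (≡-10 mod 18), so (9,-10,7)→(9,8,6)
flip: (9,8,6)→(6,-8,9)
translate: b→4 (≡-8 mod 12), so (6,-8,9)→(6,4,7)
reduced (well bottom): (6,4,7) with a≤c, −a<b≤a
well minimum |f| = |-6| = 6 (negative-definite)

6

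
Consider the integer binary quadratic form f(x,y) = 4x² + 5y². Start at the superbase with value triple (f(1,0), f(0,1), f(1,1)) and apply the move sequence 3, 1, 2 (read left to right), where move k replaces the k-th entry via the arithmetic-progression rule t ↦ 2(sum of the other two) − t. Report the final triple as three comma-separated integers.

start (4,5,9) = (f(1,0),f(0,1),f(1,1))
replace slot 3: 2·(4+5) − 9 = 9 → (4,5,9)
replace slot 1: 2·(5+9) − 4 = 24 → (24,5,9)
replace slot 2: 2·(24+9) − 5 = 61 → (24,61,9)

24,61,9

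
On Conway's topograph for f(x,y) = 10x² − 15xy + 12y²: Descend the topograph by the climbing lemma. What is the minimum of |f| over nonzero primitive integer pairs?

translate: b→5 (≡-15 mod 20), so (10,-15,12)→(10,5,7)
flip: (10,5,7)→(7,-5,10)
reduced (well bottom): (7,-5,10) with a≤c, −a<b≤a
well minimum = a = 7

7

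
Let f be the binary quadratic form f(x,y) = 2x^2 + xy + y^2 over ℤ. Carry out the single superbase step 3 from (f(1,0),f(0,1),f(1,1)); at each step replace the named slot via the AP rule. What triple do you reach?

start (2,1,4) = (f(1,0),f(0,1),f(1,1))
replace slot 3: 2·(2+1) − 4 = 2 → (2,1,2)

2,1,2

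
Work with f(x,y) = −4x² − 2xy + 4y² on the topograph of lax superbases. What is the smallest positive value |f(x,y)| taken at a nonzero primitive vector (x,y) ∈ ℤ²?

descent: ρ → (4,2,-4)  [lands on river]
river: ρ → (-4,6,2)
river: ρ → (2,6,-4)
river: ρ → (-4,2,4)
river: ρ → (4,6,-2)
river: ρ → (-2,6,4)
closes: descent 1, river 6
min |a| on river = 2

2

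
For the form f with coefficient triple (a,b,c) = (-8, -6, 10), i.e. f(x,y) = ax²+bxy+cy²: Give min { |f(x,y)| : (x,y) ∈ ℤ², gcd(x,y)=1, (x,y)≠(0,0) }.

descent: ρ → (10,6,-8)  [lands on river]
river: ρ → (-8,10,8)
river: ρ → (8,6,-10)
river: ρ → (-10,14,4)
river: ρ → (4,18,-2)
river: ρ → (-2,18,4)
river: ρ → (4,14,-10)
river: ρ → (-10,6,8)
river: ρ → (8,10,-8)
river: ρ → (-8,6,10)
river: ρ → (10,14,-4)
river: ρ → (-4,18,2)
river: ρ → (2,18,-4)
river: ρ → (-4,14,10)
closes: descent 1, river 14
min |a| on river = 2

2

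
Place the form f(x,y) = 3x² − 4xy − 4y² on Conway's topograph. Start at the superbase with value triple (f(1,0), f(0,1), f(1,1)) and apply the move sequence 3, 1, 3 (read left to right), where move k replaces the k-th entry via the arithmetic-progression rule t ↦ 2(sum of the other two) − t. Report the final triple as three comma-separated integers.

start (3,-4,-5) = (f(1,0),f(0,1),f(1,1))
replace slot 3: 2·(3+(-4)) − (-5) = 3 → (3,-4,3)
replace slot 1: 2·((-4)+3) − 3 = -5 → (-5,-4,3)
replace slot 3: 2·((-5)+(-4)) − 3 = -21 → (-5,-4,-21)

-5,-4,-21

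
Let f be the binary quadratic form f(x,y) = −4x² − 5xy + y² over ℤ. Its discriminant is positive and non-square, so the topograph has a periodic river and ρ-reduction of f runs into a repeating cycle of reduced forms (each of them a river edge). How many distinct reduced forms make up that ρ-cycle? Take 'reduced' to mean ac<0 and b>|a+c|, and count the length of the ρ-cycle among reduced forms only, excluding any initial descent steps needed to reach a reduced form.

D = 41, ⌊√D⌋ = 6
descent: ρ → (1,5,-4)  [lands on river]
river: ρ → (-4,3,2)
river: ρ → (2,5,-2)
river: ρ → (-2,3,4)
river: ρ → (4,5,-1)
river: ρ → (-1,5,4)
river: ρ → (4,3,-2)
river: ρ → (-2,5,2)
river: ρ → (2,3,-4)
river: ρ → (-4,5,1)
ρ-cycle length = 10 (tail of 1 descent step not counted)

10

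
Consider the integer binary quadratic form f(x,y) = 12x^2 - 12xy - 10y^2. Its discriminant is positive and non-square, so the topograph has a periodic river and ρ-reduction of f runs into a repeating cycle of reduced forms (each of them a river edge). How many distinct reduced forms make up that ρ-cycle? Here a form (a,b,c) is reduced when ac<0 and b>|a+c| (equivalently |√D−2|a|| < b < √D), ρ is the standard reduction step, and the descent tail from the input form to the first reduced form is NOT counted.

D = 624, ⌊√D⌋ = 24
descent: ρ → (-10,12,12)  [lands on river]
river: ρ → (12,12,-10)
river: ρ → (-10,8,14)
river: ρ → (14,20,-4)
river: ρ → (-4,20,14)
river: ρ → (14,8,-10)
ρ-cycle length = 6 (tail of 1 descent step not counted)

6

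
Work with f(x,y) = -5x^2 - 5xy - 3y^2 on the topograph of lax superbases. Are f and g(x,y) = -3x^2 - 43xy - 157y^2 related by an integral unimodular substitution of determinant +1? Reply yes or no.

D₁ = -35, D₂ = -35
f is negative-definite; reduce −f:
−f: flip: (5,5,3)→(3,-5,5)
−f: translate: b→1 (≡-5 mod 6), so (3,-5,5)→(3,1,3)
−f: reduced (well bottom): (3,1,3) with a≤c, −a<b≤a
flip sign back: reduced form of f is (-3,-1,-3)
g is negative-definite; reduce −g:
−g: translate: b→1 (≡43 mod 6), so (3,43,157)→(3,1,3)
−g: reduced (well bottom): (3,1,3) with a≤c, −a<b≤a
flip sign back: reduced form of g is (-3,-1,-3)
reduced forms (-3, -1, -3) vs (-3, -1, -3) ⇒ equivalent

yes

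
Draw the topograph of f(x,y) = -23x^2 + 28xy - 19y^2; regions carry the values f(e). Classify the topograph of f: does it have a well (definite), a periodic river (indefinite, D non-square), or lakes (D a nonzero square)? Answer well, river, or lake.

D = b²−4ac = 28² − 4·(-23)·(-19) = -964
D < 0 ⇒ definite ⇒ every region one sign ⇒ single well

well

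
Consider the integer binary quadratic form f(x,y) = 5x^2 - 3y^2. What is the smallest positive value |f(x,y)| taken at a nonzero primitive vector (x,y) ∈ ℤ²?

descent: ρ → (-3,6,2)  [lands on river]
river: ρ → (2,6,-3)
closes: descent 1, river 2
min |a| on river = 2

2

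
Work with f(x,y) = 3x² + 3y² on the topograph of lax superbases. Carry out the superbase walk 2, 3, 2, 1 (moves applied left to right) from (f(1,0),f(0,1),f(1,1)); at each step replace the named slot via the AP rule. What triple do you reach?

start (3,3,6) = (f(1,0),f(0,1),f(1,1))
replace slot 2: 2·(3+6) − 3 = 15 → (3,15,6)
replace slot 3: 2·(3+15) − 6 = 30 → (3,15,30)
replace slot 2: 2·(3+30) − 15 = 51 → (3,51,30)
replace slot 1: 2·(51+30) − 3 = 159 → (159,51,30)

159,51,30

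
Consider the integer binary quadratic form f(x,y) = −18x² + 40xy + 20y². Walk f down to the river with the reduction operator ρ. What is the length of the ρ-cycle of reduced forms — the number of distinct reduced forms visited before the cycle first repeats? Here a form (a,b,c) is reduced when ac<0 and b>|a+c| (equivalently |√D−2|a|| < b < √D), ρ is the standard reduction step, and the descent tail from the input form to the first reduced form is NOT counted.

D = 3040, ⌊√D⌋ = 55
river: ρ → (20,40,-18)
river: ρ → (-18,32,28)
river: ρ → (28,24,-22)
river: ρ → (-22,20,30)
river: ρ → (30,40,-12)
river: ρ → (-12,32,42)
river: ρ → (42,52,-2)
river: ρ → (-2,52,42)
river: ρ → (42,32,-12)
river: ρ → (-12,40,30)
river: ρ → (30,20,-22)
river: ρ → (-22,24,28)
river: ρ → (28,32,-18)
river: ρ → (-18,40,20)
ρ-cycle length = 14 (tail of 0 descent steps not counted)

14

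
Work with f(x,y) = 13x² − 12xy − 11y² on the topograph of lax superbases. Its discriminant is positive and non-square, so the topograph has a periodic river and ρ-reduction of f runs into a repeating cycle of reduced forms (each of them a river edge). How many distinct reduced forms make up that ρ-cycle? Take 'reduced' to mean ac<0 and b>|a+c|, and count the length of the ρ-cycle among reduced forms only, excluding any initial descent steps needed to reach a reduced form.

D = 716, ⌊√D⌋ = 26
descent: ρ → (-11,12,13)  [lands on river]
river: ρ → (13,14,-10)
river: ρ → (-10,26,1)
river: ρ → (1,26,-10)
river: ρ → (-10,14,13)
river: ρ → (13,12,-11)
river: ρ → (-11,10,14)
river: ρ → (14,18,-7)
river: ρ → (-7,24,5)
river: ρ → (5,26,-2)
river: ρ → (-2,26,5)
river: ρ → (5,24,-7)
river: ρ → (-7,18,14)
river: ρ → (14,10,-11)
ρ-cycle length = 14 (tail of 1 descent step not counted)

14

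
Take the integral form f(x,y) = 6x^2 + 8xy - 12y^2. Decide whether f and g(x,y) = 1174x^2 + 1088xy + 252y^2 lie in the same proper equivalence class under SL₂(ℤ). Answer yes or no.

D₁ = 352, D₂ = 352
river cycle of f (length 6): (-12, 16, 2), (2, 16, -12), (-12, 8, 6), (6, 16, -4), (-4, 16, 6), (6, 8, -12)
river cycle of g (length 6): (6, 8, -12), (-12, 16, 2), (2, 16, -12), (-12, 8, 6), (6, 16, -4), (-4, 16, 6)
cycles coincide ⇒ equivalent

yes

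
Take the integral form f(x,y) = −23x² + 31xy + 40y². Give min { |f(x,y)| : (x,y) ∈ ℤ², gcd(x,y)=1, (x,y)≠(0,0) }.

river: ρ → (40,49,-14)
river: ρ → (-14,63,12)
river: ρ → (12,57,-29)
river: ρ → (-29,59,10)
river: ρ → (10,61,-23)
river: ρ → (-23,31,40)
closes: descent 0, river 6
min |a| on river = 10

10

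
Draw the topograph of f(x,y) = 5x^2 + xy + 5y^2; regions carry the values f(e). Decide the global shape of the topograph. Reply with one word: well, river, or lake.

D = b²−4ac = 1² − 4·5·5 = -99
D < 0 ⇒ definite ⇒ every region one sign ⇒ single well

well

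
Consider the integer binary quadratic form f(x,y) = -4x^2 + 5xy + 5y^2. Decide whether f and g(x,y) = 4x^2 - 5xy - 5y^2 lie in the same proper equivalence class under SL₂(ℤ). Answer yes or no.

D₁ = 105, D₂ = 105
river cycle of f (length 6): (5, 5, -4), (-4, 3, 6), (6, 9, -1), (-1, 9, 6), (6, 3, -4), (-4, 5, 5)
river cycle of g (length 6): (-5, 5, 4), (4, 3, -6), (-6, 9, 1), (1, 9, -6), (-6, 3, 4), (4, 5, -5)
cycles differ ⇒ inequivalent

no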